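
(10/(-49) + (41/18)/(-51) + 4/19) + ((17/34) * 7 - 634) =-269447266/427329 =-630.54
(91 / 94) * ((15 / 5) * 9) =2457 / 94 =26.14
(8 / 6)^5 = 1024 / 243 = 4.21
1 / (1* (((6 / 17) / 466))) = 3961 / 3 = 1320.33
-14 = -14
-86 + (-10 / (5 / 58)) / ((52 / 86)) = -3612 / 13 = -277.85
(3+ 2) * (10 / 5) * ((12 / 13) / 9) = 40 / 39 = 1.03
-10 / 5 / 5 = -2 / 5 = -0.40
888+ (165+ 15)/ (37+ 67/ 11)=70482/ 79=892.18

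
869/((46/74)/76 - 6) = -2443628/16849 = -145.03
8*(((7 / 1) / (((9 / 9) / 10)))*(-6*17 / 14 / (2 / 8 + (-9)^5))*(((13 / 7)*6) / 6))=42432 / 330673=0.13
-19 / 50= -0.38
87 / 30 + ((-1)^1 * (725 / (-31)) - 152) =-38971 / 310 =-125.71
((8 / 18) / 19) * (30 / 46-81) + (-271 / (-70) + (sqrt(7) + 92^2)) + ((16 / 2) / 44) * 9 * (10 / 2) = 8476.82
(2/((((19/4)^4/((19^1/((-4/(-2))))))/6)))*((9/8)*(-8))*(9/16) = -7776/6859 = -1.13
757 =757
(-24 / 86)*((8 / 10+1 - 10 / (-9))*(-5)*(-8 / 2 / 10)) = -1048 / 645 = -1.62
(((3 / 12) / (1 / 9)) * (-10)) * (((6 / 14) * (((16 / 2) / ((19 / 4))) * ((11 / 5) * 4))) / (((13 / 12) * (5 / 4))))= -912384 / 8645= -105.54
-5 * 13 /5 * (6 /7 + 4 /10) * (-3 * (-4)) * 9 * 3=-185328 /35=-5295.09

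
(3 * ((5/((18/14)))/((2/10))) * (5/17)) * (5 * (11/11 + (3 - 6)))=-8750/51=-171.57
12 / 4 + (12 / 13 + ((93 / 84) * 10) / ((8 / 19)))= 43997 / 1456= 30.22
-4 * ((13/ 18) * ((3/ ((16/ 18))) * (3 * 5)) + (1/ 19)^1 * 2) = -11147/ 76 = -146.67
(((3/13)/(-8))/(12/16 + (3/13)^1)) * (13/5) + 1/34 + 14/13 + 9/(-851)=958493/940355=1.02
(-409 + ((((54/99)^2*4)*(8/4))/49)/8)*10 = -24249250/5929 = -4089.94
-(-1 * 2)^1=2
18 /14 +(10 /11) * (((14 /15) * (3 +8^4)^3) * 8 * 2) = 215978146089961 /231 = 934970329393.77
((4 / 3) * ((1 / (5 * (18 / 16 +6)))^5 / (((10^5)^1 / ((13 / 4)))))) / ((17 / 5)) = 13312 / 59934169740234375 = 0.00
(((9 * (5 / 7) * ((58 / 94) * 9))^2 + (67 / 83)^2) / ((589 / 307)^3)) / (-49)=-3.68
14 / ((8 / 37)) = 259 / 4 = 64.75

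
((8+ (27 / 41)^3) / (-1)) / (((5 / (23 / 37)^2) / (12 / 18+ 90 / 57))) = -38667005312 / 26890561965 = -1.44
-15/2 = -7.50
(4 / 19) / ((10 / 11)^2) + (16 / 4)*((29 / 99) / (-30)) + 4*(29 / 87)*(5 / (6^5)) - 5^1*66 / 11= -907567643 / 30472200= -29.78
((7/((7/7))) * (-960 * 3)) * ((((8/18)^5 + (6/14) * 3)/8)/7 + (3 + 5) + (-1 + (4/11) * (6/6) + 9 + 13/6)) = -374040.01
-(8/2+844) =-848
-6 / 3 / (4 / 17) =-17 / 2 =-8.50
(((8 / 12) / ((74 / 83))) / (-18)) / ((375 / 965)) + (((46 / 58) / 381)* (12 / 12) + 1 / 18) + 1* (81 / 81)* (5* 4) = 19.95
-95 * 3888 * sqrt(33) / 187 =-369360 * sqrt(33) / 187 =-11346.59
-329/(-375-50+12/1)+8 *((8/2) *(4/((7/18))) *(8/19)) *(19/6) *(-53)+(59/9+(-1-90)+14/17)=-23342.25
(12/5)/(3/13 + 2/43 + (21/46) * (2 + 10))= 154284/369995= 0.42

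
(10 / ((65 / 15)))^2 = 900 / 169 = 5.33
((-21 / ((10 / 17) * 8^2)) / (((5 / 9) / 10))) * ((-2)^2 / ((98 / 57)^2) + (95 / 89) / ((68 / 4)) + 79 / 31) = -12053964213 / 302827840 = -39.80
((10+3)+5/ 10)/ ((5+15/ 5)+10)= 3/ 4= 0.75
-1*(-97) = 97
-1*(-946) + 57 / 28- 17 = 26069 / 28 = 931.04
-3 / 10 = -0.30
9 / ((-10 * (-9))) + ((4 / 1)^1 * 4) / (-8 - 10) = -71 / 90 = -0.79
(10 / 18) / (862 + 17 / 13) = 65 / 101007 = 0.00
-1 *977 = -977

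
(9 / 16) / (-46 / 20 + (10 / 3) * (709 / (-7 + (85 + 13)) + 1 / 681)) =8366085 / 352128008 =0.02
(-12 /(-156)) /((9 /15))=5 /39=0.13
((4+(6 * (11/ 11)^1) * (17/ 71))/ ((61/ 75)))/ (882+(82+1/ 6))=34740/ 5010967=0.01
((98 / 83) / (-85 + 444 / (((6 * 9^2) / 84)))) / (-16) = 1323 / 148072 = 0.01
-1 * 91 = -91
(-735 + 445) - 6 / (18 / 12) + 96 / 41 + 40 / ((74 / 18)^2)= -16237662 / 56129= -289.29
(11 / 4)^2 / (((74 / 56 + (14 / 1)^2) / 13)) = 847 / 1700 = 0.50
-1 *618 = -618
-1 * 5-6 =-11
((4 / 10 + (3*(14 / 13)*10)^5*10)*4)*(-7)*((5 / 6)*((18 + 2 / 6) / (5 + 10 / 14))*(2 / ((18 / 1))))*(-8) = 704425741280507708 / 30074733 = 23422510227.46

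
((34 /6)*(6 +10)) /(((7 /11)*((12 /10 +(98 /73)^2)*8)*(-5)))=-996523 /839937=-1.19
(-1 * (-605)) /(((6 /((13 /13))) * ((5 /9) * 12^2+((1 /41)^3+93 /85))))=3544262425 /2850435228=1.24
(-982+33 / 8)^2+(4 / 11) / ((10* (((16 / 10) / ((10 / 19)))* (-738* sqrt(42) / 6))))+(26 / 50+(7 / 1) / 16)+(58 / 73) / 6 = 335066708183 / 350400 - 5* sqrt(42) / 2159388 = 956240.61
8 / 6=4 / 3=1.33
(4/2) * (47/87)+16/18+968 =253162/261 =969.97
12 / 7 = 1.71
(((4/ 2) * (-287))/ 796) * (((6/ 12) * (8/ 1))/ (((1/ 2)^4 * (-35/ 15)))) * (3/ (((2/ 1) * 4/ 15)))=22140/ 199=111.26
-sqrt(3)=-1.73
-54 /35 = -1.54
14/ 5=2.80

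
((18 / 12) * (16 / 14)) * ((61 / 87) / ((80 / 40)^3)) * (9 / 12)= 183 / 1624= 0.11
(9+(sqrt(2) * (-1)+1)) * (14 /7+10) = 120- 12 * sqrt(2) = 103.03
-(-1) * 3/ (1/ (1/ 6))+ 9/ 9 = 3/ 2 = 1.50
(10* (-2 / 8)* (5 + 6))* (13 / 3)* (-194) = 69355 / 3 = 23118.33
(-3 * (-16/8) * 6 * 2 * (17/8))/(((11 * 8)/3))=459/88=5.22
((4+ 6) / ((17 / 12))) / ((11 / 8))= 960 / 187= 5.13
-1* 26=-26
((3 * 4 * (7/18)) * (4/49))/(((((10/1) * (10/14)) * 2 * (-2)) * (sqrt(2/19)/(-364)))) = 182 * sqrt(38)/75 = 14.96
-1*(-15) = 15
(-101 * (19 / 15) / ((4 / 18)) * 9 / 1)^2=2684586969 / 100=26845869.69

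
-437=-437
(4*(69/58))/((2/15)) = 1035/29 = 35.69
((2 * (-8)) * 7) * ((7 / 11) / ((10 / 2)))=-784 / 55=-14.25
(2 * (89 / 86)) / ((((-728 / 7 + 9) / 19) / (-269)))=23941 / 215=111.35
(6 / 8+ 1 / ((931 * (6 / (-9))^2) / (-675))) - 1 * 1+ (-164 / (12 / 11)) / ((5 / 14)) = -11809213 / 27930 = -422.81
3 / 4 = 0.75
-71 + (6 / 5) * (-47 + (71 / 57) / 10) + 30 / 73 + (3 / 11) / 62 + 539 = 9747018191 / 23648350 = 412.16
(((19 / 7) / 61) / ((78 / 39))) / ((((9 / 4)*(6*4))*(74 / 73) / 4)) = 1387 / 853146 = 0.00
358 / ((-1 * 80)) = -179 / 40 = -4.48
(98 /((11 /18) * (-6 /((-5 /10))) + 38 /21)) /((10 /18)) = 3087 /160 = 19.29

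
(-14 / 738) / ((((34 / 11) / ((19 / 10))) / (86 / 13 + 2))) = -40964 / 407745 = -0.10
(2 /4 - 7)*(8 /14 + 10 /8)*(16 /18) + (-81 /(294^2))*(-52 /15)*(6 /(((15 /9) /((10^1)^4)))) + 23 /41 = 31596146 /295323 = 106.99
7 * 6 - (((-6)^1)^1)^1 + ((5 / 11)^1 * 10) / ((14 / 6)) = 49.95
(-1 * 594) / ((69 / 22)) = -4356 / 23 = -189.39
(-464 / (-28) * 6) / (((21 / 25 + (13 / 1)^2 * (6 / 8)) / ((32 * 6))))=4454400 / 29771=149.62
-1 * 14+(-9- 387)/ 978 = -2348/ 163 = -14.40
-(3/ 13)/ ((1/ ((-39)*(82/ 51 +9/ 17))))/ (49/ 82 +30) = 26814/ 42653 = 0.63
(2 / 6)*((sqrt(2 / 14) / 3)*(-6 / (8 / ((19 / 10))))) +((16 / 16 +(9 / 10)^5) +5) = 659049 / 100000 - 19*sqrt(7) / 840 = 6.53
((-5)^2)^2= 625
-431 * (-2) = 862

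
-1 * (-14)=14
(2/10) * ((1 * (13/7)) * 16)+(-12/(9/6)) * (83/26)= -8916/455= -19.60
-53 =-53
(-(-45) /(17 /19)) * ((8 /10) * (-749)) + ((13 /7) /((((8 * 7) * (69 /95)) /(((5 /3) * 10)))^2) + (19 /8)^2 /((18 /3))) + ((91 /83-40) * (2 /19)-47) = -1522411627068562555 /50434230075264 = -30186.08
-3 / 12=-1 / 4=-0.25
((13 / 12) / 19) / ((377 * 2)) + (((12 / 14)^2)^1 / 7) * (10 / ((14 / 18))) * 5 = 214231201 / 31750824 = 6.75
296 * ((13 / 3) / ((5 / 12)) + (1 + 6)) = 25752 / 5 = 5150.40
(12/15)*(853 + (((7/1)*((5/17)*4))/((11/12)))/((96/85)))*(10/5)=75764/55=1377.53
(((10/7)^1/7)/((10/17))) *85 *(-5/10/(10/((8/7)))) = -578/343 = -1.69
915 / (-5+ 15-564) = -915 / 554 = -1.65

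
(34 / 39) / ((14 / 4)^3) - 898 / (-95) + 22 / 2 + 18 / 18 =21.47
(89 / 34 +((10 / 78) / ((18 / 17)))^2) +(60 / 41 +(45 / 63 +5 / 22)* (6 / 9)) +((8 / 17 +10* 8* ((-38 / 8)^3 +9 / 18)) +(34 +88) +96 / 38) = -1055793330041986 / 125629414911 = -8404.03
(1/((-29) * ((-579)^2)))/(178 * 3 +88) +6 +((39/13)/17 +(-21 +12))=-290259703601/102800311686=-2.82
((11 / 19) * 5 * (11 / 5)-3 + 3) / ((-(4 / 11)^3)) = -161051 / 1216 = -132.44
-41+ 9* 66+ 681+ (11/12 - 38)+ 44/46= 330613/276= 1197.87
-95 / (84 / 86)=-4085 / 42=-97.26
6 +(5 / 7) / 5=43 / 7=6.14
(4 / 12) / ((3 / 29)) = 29 / 9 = 3.22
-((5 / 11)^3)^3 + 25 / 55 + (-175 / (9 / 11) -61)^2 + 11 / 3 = 14433020809167023 / 190993762971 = 75568.02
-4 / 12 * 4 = -1.33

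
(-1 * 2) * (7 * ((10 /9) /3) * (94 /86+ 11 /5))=-17.07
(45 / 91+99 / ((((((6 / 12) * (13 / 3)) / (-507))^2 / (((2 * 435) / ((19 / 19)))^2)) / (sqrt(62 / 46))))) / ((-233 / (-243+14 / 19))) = 207135 / 402857+18886278499030800 * sqrt(713) / 101821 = 4952834275272.76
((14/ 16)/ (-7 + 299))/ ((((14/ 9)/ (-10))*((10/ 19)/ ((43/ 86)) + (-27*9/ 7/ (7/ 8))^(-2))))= -100973790/ 5520868747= -0.02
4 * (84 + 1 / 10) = 1682 / 5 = 336.40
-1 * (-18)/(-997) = -18/997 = -0.02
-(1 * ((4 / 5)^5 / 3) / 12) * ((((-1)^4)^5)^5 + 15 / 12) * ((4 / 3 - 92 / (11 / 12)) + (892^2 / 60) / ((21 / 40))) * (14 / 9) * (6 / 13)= -892722176 / 2413125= -369.94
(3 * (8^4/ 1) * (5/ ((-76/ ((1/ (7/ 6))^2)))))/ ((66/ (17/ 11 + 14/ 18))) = -2355200/ 112651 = -20.91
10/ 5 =2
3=3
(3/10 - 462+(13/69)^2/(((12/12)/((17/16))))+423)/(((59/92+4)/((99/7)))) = -161982601/1374940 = -117.81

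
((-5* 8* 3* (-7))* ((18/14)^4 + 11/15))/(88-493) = -998608/138915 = -7.19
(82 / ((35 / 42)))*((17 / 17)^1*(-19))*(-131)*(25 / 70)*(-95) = -58167930 / 7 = -8309704.29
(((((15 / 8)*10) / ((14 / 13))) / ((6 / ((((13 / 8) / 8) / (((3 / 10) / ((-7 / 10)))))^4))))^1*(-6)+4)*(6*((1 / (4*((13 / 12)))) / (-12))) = -11311677149 / 31406948352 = -0.36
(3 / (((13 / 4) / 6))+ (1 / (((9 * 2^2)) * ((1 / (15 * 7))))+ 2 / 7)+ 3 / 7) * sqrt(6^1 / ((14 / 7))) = 10013 * sqrt(3) / 1092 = 15.88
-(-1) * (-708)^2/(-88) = -62658/11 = -5696.18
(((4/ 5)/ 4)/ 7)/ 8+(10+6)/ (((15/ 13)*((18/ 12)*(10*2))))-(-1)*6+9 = 194869/ 12600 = 15.47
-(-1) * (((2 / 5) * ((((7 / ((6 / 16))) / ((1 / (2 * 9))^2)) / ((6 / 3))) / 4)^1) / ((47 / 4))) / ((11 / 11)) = 25.74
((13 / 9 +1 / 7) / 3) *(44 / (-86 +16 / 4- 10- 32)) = -1100 / 5859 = -0.19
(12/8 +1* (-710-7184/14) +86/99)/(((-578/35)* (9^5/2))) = 497645/198758934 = 0.00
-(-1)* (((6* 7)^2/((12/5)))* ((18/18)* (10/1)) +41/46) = 338141/46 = 7350.89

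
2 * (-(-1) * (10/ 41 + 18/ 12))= 143/ 41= 3.49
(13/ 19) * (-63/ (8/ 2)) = -819/ 76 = -10.78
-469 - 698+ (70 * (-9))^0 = -1166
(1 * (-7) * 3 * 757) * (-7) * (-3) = -333837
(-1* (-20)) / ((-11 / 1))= -20 / 11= -1.82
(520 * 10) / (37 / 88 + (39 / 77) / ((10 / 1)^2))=80080000 / 6553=12220.36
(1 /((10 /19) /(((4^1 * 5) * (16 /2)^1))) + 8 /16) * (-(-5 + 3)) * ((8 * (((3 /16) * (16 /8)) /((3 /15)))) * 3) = 27405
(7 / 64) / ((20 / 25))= 35 / 256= 0.14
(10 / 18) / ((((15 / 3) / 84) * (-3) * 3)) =-28 / 27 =-1.04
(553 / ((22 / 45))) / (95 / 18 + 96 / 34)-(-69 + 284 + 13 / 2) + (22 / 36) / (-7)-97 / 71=-10164060334 / 121974237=-83.33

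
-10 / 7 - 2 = -24 / 7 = -3.43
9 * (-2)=-18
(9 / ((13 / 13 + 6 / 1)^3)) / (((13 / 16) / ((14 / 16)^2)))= 9 / 364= 0.02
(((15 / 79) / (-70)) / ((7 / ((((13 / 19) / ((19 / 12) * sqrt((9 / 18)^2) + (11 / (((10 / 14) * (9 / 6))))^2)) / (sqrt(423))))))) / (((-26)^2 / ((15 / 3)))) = -1125 * sqrt(47) / 8590117430167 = -0.00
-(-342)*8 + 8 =2744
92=92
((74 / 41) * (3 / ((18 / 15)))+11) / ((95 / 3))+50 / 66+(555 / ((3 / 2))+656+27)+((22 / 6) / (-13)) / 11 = 1761557177 / 1670955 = 1054.22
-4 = -4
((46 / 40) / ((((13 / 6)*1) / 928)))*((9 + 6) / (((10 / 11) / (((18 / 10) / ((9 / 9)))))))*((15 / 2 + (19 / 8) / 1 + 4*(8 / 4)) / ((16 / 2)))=32686.34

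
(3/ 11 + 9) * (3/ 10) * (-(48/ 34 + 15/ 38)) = -10503/ 2090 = -5.03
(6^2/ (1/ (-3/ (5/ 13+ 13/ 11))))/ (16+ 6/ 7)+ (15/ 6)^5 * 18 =827757/ 472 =1753.72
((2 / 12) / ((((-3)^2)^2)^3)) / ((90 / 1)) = 1 / 286978140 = 0.00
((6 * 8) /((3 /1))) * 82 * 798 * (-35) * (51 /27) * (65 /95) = -142076480 /3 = -47358826.67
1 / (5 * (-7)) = -1 / 35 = -0.03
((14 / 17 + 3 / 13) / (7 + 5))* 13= 233 / 204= 1.14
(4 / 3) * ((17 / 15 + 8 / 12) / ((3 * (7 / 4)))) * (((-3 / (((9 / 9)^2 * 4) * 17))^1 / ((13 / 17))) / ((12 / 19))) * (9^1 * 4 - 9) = -513 / 455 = -1.13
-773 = -773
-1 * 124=-124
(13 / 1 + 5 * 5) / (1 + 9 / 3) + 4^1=27 / 2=13.50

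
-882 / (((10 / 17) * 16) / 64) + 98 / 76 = -1139299 / 190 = -5996.31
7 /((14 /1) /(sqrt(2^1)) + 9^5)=413343 /3486784303 - 49 * sqrt(2) /3486784303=0.00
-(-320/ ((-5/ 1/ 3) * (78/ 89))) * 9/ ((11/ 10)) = -256320/ 143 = -1792.45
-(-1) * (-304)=-304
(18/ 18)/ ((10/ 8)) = 4/ 5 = 0.80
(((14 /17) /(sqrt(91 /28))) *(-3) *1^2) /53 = -84 *sqrt(13) /11713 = -0.03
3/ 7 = 0.43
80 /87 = 0.92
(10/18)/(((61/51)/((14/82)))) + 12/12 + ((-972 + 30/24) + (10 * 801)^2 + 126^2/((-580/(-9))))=279204925877887/4351740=64159376.68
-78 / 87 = -26 / 29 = -0.90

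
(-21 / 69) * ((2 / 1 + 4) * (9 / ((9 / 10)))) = -420 / 23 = -18.26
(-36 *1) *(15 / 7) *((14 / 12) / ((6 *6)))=-5 / 2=-2.50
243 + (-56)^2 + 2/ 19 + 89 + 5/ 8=527247/ 152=3468.73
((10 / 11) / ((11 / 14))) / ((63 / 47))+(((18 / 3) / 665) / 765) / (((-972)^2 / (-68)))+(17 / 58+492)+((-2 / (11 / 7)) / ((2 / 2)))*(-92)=1261288999251833 / 2066849336475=610.25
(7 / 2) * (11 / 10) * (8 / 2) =77 / 5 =15.40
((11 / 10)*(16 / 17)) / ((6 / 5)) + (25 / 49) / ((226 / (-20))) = 230878 / 282387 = 0.82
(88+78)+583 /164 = 27807 /164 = 169.55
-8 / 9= -0.89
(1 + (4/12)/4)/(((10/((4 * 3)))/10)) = 13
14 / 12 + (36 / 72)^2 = 1.42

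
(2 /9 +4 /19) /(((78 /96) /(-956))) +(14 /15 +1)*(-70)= -1432750 /2223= -644.51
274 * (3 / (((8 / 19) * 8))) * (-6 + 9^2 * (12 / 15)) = 1147923 / 80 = 14349.04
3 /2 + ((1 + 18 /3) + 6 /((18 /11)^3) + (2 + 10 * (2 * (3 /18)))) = 14777 /972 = 15.20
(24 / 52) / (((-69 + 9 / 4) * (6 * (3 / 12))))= -16 / 3471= -0.00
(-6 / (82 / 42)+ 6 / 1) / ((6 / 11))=220 / 41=5.37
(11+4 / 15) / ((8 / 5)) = 169 / 24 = 7.04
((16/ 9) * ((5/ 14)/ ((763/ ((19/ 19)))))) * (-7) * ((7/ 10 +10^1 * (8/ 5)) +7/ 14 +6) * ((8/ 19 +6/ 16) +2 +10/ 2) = -45820/ 43491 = -1.05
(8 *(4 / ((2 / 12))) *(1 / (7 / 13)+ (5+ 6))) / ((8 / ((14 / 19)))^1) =227.37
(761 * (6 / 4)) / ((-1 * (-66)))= 761 / 44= 17.30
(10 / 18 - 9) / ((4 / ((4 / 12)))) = -19 / 27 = -0.70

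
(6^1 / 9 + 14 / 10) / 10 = 31 / 150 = 0.21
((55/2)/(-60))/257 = -11/6168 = -0.00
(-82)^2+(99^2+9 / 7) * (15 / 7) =1358716 / 49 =27728.90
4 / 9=0.44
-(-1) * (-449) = -449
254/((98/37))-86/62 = 94.51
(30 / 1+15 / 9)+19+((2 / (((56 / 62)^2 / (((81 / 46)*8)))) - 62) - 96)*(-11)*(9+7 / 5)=239630198 / 16905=14175.11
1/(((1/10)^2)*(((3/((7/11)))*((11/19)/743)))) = 9881900/363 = 27222.87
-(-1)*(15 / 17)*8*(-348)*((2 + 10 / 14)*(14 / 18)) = -88160 / 17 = -5185.88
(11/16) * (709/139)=7799/2224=3.51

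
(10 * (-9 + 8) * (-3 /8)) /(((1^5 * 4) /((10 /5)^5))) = 30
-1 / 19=-0.05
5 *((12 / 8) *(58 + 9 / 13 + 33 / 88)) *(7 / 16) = 645015 / 3328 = 193.81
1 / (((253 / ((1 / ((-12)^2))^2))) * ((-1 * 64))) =-1 / 335757312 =-0.00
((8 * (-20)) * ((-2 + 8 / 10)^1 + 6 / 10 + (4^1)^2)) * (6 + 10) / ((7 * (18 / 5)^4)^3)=-2685546875 / 110712378300552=-0.00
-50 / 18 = -25 / 9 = -2.78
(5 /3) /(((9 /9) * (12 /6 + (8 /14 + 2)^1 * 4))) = 35 /258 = 0.14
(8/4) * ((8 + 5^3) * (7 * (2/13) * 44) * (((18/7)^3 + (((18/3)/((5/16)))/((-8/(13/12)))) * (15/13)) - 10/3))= 36713776/273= 134482.70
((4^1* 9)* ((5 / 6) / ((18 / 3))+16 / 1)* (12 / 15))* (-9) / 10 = -10458 / 25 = -418.32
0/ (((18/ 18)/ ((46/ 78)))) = 0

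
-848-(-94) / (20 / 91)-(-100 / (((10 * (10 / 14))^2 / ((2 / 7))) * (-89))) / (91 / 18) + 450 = 1718073 / 57850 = 29.70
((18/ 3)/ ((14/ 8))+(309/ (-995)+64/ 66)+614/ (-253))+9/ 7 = 15576758/ 5286435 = 2.95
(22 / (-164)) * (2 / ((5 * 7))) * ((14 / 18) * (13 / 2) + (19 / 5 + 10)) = -18667 / 129150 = -0.14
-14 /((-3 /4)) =56 /3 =18.67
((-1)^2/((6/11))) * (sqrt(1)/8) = 11/48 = 0.23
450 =450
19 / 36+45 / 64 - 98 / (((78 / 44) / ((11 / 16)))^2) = -1314997 / 97344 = -13.51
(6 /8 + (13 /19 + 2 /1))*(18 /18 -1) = 0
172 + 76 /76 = 173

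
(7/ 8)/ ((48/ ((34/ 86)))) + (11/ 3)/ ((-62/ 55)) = -553757/ 170624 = -3.25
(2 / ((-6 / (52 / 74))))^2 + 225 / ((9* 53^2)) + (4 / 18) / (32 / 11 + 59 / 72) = 12608307541 / 102202411617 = 0.12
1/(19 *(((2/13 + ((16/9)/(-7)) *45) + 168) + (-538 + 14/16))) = -0.00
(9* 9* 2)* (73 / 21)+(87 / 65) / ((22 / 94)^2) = 32349111 / 55055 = 587.58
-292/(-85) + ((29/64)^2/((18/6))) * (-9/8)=9353801/2785280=3.36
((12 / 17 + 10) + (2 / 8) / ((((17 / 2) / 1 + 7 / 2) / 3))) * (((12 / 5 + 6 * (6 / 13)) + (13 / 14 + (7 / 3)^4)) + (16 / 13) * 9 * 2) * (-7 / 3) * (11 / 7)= -137489395241 / 60147360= -2285.88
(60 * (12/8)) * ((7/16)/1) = 315/8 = 39.38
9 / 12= 0.75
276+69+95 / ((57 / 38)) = 408.33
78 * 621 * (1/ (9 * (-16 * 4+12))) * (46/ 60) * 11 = -17457/ 20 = -872.85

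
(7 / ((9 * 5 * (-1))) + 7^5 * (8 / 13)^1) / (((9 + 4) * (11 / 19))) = 10450741 / 7605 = 1374.19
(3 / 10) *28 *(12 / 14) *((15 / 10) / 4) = 27 / 10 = 2.70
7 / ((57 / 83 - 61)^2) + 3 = 75228331 / 25060036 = 3.00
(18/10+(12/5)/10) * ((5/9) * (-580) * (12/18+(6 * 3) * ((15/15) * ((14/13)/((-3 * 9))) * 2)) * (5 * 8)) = 788800/39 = 20225.64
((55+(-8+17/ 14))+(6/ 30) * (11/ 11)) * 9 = 30501/ 70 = 435.73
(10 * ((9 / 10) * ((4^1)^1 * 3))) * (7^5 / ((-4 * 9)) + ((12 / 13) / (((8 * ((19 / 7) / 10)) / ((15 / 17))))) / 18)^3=-10988254207.51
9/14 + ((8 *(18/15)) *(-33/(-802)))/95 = 1725363/2666650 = 0.65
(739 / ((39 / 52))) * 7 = 20692 / 3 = 6897.33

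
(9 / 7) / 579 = 3 / 1351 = 0.00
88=88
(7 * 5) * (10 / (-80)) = -35 / 8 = -4.38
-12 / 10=-6 / 5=-1.20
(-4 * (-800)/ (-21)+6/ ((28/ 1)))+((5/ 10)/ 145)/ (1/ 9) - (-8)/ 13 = -856847/ 5655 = -151.52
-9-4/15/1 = -139/15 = -9.27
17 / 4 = 4.25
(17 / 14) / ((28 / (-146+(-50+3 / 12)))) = -8.49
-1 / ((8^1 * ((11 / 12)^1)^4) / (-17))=44064 / 14641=3.01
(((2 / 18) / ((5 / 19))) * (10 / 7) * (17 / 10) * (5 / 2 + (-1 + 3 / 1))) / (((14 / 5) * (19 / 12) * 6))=17 / 98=0.17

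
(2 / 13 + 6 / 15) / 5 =36 / 325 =0.11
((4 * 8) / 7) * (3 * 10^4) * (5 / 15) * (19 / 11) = 6080000 / 77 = 78961.04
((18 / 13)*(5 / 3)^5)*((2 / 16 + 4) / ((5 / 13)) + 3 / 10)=30625 / 156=196.31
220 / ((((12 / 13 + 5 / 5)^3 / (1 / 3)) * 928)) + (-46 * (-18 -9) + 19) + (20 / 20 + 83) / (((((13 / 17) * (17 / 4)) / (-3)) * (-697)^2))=17321561022674339 / 13736249475000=1261.01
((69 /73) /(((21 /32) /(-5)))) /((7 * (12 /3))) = -920 /3577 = -0.26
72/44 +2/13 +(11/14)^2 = 67479/28028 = 2.41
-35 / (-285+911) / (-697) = 35 / 436322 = 0.00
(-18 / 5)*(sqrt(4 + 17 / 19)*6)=-108*sqrt(1767) / 95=-47.79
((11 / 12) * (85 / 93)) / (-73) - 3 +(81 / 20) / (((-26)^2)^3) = -378945436190593 / 125833752195840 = -3.01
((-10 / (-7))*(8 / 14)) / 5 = 8 / 49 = 0.16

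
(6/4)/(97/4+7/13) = 78/1289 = 0.06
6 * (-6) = -36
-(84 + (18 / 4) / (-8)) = -1335 / 16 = -83.44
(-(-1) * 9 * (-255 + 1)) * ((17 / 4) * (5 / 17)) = -5715 / 2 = -2857.50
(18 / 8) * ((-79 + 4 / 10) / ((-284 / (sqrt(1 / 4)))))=3537 / 11360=0.31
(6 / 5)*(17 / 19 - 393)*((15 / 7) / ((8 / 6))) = -756.20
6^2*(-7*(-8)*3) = 6048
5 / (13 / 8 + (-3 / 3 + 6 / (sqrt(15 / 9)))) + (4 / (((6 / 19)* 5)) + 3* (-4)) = -978754 / 101805 + 1920* sqrt(15) / 6787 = -8.52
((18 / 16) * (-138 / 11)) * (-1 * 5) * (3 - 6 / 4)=9315 / 88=105.85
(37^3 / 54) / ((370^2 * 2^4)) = 37 / 86400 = 0.00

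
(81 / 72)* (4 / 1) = 9 / 2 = 4.50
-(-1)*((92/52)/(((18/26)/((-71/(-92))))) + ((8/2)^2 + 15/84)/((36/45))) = 22.20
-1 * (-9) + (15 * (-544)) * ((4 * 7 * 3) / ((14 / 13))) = -636471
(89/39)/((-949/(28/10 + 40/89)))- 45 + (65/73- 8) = -3214862/61685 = -52.12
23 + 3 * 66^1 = 221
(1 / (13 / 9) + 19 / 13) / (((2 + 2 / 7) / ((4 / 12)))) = 49 / 156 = 0.31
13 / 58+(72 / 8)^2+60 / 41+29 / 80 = 7899721 / 95120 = 83.05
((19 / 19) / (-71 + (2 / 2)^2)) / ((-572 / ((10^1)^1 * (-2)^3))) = -2 / 1001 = -0.00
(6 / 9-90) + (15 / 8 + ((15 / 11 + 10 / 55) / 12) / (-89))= -684985 / 7832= -87.46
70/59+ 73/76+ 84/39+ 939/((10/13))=357038737/291460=1225.00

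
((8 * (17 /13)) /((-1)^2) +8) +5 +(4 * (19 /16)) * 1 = 1467 /52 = 28.21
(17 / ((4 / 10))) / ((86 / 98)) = 4165 / 86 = 48.43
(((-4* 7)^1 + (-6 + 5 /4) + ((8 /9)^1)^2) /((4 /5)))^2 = 2680650625 /1679616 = 1595.99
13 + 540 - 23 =530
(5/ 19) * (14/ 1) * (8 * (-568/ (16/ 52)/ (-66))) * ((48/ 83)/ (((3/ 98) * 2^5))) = 25327120/ 52041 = 486.68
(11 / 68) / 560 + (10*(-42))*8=-127948789 / 38080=-3360.00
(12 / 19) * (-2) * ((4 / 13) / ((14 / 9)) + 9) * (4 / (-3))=26784 / 1729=15.49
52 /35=1.49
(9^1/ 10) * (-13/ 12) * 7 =-273/ 40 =-6.82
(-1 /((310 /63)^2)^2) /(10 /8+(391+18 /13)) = -68262831 /15752959457500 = -0.00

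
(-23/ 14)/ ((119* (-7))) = 0.00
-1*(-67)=67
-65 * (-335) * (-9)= -195975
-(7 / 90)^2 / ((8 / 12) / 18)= -49 / 300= -0.16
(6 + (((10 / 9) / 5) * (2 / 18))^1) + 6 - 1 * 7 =407 / 81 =5.02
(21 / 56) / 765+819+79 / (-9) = 4958563 / 6120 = 810.22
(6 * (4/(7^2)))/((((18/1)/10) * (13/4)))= 160/1911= 0.08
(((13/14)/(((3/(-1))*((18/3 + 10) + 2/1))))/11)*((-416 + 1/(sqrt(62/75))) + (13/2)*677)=-103597/16632 - 65*sqrt(186)/515592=-6.23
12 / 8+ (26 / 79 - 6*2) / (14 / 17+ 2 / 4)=-7.32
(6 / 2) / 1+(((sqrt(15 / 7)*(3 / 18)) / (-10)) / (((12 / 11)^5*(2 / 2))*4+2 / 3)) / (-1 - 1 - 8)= 3.00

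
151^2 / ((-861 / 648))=-4925016 / 287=-17160.33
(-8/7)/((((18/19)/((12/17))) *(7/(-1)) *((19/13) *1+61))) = 988/507297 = 0.00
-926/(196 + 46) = -3.83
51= 51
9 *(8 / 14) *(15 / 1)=540 / 7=77.14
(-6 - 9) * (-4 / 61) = 60 / 61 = 0.98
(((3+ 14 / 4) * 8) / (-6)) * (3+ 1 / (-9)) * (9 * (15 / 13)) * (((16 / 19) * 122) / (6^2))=-126880 / 171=-741.99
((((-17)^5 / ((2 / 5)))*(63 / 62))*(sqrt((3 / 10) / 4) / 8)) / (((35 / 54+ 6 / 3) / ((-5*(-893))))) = -10783764220005*sqrt(30) / 283712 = -208186855.62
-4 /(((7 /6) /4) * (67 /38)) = -3648 /469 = -7.78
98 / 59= 1.66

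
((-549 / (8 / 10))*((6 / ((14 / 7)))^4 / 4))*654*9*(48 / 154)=-1963084005 / 77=-25494597.47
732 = 732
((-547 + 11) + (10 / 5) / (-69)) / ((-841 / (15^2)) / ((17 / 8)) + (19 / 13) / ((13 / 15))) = 7969558350 / 1078861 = 7387.01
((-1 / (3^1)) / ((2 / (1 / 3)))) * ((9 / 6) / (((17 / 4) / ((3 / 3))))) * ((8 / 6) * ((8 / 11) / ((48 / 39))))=-26 / 1683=-0.02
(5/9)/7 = 5/63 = 0.08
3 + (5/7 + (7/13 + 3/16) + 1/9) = 59641/13104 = 4.55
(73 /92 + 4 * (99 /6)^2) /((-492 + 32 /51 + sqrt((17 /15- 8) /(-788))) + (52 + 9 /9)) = -112603519616595 /45295086334457- 86926287 * sqrt(304365) /90590172668914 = -2.49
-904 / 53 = -17.06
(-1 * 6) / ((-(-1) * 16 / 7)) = -21 / 8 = -2.62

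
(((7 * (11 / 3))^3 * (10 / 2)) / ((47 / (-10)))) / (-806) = 11413325 / 511407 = 22.32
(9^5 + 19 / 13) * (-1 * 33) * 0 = 0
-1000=-1000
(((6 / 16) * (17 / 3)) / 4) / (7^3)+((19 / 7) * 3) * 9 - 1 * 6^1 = 738545 / 10976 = 67.29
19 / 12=1.58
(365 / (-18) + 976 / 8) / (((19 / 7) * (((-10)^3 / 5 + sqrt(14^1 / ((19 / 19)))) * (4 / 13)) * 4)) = -4165525 / 27350424- 166621 * sqrt(14) / 218803392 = -0.16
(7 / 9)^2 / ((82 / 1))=49 / 6642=0.01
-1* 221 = -221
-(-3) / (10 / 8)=12 / 5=2.40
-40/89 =-0.45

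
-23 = -23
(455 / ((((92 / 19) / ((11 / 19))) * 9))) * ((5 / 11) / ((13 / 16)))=700 / 207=3.38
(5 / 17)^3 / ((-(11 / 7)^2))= -6125 / 594473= -0.01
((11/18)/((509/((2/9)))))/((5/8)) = 88/206145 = 0.00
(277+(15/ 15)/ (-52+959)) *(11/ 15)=552728/ 2721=203.13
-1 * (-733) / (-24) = -733 / 24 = -30.54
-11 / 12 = -0.92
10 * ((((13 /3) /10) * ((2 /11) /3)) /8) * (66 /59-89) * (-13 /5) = 175253 /23364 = 7.50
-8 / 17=-0.47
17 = 17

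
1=1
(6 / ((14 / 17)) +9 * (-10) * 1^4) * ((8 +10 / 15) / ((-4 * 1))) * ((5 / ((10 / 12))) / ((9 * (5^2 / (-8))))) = -20072 / 525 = -38.23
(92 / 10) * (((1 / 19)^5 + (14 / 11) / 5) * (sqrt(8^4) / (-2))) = -51027529152 / 680927225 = -74.94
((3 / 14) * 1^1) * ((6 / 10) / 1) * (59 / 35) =531 / 2450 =0.22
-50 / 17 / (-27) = 50 / 459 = 0.11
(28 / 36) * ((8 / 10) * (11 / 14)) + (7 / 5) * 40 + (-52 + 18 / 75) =4.73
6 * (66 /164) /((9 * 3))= 11 /123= 0.09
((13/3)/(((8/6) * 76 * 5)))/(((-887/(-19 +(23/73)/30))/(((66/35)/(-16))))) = -849563/39368608000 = -0.00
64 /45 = 1.42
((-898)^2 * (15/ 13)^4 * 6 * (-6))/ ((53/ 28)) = -41150796120000/ 1513733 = -27184976.56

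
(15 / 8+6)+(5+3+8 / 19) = 2477 / 152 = 16.30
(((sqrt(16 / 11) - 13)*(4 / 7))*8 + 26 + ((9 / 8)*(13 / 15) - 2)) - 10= -12447 / 280 + 128*sqrt(11) / 77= -38.94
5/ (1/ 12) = 60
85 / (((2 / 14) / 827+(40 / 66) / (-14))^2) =3102086506365 / 67848169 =45721.01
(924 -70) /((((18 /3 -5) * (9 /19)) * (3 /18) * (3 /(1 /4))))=8113 /9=901.44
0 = 0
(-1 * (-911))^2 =829921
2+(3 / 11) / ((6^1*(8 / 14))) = 183 / 88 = 2.08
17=17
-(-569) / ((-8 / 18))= -5121 / 4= -1280.25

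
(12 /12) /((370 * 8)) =1 /2960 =0.00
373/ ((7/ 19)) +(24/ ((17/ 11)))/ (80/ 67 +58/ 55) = 167516479/ 164339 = 1019.33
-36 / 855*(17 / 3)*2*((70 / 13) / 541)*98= -186592 / 400881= -0.47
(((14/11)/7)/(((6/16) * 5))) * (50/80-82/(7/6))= -7802/1155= -6.75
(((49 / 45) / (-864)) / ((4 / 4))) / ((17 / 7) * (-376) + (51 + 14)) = 343 / 230830560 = 0.00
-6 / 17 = -0.35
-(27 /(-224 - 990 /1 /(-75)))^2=-18225 /1110916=-0.02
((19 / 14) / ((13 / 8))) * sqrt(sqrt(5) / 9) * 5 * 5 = 1900 * 5^(1 / 4) / 273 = 10.41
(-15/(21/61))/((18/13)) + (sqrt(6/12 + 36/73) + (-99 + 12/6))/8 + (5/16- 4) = -47659/1008 + sqrt(21170)/1168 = -47.16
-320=-320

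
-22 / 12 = -11 / 6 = -1.83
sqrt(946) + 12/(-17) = -12/17 + sqrt(946) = 30.05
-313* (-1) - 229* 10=-1977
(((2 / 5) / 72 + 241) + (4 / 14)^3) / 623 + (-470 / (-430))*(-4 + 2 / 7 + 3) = -651403811 / 1653952860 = -0.39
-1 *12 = -12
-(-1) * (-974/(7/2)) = -1948/7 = -278.29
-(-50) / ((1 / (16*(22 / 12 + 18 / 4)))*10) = 1520 / 3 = 506.67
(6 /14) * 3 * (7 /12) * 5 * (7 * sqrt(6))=105 * sqrt(6) /4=64.30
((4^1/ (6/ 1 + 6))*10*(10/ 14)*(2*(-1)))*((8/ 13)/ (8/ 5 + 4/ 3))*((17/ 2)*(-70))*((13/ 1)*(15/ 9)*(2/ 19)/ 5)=170000/ 627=271.13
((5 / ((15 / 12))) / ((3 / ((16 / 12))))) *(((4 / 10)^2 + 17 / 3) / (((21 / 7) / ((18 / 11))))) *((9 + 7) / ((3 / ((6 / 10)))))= 223744 / 12375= 18.08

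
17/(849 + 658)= 17/1507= 0.01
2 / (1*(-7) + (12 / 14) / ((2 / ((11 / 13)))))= -91 / 302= -0.30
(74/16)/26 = 37/208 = 0.18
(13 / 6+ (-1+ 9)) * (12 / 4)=61 / 2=30.50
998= 998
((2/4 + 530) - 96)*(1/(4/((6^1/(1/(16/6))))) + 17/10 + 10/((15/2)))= 183359/60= 3055.98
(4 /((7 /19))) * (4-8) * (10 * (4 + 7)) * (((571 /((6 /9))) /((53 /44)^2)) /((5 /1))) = -11089934592 /19663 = -564000.13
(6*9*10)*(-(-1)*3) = 1620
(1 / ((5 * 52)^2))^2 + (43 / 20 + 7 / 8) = 13823524001 / 4569760000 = 3.03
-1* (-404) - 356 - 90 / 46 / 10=2199 / 46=47.80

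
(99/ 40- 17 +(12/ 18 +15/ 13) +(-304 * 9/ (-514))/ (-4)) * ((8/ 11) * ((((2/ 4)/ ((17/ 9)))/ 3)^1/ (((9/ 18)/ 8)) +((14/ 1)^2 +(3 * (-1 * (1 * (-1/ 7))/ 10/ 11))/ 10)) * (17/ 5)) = -145408796900753/ 21223702500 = -6851.25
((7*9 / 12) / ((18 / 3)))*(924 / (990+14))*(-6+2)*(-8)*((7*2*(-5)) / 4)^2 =1980825 / 251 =7891.73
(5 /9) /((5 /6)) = 2 /3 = 0.67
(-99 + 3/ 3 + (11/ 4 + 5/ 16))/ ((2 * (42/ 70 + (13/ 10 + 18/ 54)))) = -22785/ 1072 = -21.25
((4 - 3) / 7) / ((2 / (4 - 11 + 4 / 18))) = -61 / 126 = -0.48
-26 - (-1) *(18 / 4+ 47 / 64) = -1329 / 64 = -20.77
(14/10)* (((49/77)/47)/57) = 49/147345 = 0.00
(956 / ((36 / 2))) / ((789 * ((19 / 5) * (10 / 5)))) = 1195 / 134919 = 0.01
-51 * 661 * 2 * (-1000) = 67422000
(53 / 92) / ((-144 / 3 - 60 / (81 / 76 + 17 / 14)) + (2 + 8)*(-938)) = -64289 / 1055063728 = -0.00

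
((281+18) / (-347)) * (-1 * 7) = 2093 / 347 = 6.03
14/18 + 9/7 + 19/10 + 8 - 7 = 3127/630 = 4.96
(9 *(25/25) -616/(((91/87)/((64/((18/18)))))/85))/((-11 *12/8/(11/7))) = 3966526/13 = 305117.38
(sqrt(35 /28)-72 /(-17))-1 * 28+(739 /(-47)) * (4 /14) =-158042 /5593+sqrt(5) /2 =-27.14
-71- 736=-807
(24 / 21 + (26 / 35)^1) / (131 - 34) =66 / 3395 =0.02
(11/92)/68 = 11/6256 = 0.00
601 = 601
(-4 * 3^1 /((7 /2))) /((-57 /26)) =208 /133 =1.56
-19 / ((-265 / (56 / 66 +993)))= 623143 / 8745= 71.26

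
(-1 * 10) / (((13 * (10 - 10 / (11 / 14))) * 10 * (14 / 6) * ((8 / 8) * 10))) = 11 / 9100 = 0.00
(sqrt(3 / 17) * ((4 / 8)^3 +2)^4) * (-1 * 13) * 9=-574821 * sqrt(51) / 4096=-1002.21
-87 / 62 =-1.40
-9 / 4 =-2.25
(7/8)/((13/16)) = 14/13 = 1.08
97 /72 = 1.35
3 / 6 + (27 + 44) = 143 / 2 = 71.50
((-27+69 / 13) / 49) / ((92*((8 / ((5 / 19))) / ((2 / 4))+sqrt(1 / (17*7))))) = -1821720 / 23017723547+3525*sqrt(119) / 322248129658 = -0.00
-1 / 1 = -1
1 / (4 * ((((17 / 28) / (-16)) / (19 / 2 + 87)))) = -10808 / 17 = -635.76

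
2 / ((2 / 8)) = 8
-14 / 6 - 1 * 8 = -31 / 3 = -10.33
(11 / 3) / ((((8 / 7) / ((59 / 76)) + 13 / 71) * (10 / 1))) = 322553 / 1456110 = 0.22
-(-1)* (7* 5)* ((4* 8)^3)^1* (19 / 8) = 2723840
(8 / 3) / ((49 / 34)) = 272 / 147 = 1.85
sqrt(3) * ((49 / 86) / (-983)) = -49 * sqrt(3) / 84538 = -0.00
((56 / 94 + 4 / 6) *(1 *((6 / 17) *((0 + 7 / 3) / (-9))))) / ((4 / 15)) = -3115 / 7191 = -0.43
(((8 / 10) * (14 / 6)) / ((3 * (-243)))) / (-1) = 28 / 10935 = 0.00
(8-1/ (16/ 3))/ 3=125/ 48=2.60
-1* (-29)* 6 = 174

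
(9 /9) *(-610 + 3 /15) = -3049 /5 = -609.80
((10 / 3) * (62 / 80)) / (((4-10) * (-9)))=31 / 648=0.05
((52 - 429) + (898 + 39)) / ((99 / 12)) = 2240 / 33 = 67.88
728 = 728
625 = 625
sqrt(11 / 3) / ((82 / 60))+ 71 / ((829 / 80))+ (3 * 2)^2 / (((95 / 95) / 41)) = 1484.25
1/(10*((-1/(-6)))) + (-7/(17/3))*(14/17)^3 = -37557/417605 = -0.09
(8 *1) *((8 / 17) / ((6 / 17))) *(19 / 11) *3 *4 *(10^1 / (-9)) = -245.66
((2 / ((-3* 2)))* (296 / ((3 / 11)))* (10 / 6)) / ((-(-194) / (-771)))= 2091980 / 873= 2396.31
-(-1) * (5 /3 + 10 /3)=5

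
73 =73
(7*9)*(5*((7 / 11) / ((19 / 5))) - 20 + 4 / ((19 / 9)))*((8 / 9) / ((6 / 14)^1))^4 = -27605430272 / 1371249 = -20131.60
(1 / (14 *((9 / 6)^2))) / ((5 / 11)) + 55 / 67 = 18799 / 21105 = 0.89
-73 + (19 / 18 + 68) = -71 / 18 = -3.94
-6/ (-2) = 3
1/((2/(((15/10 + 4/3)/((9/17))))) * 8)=0.33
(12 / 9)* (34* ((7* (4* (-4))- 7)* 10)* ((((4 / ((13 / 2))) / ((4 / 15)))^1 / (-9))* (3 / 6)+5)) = -30749600 / 117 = -262817.09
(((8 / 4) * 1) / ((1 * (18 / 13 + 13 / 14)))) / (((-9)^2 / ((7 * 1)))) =2548 / 34101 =0.07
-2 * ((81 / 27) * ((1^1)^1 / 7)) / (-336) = 1 / 392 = 0.00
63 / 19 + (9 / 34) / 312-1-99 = -6495575 / 67184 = -96.68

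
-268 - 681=-949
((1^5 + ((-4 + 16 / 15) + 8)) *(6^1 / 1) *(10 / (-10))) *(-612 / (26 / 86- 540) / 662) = -2394756 / 38407585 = -0.06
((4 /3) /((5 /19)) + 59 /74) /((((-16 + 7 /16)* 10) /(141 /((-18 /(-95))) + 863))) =-125532574 /2072925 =-60.56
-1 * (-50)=50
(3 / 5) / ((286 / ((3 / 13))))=9 / 18590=0.00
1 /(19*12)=1 /228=0.00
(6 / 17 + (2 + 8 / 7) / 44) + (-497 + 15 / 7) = -117675 / 238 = -494.43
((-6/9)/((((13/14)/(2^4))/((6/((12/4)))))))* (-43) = 38528/39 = 987.90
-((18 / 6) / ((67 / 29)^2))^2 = -6365529 / 20151121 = -0.32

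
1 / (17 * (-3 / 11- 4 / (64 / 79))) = -176 / 15589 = -0.01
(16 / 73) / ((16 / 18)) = 18 / 73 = 0.25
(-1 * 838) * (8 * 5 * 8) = -268160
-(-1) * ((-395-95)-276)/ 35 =-766/ 35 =-21.89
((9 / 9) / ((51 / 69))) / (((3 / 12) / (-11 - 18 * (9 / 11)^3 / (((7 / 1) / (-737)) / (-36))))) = -2912681452 / 14399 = -202283.59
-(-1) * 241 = 241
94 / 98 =47 / 49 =0.96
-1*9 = -9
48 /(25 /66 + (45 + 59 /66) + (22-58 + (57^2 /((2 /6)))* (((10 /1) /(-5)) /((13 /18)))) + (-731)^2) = 429 /4534705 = 0.00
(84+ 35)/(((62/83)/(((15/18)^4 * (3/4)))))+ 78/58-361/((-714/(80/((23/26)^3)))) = 528093594069137/4498460330112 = 117.39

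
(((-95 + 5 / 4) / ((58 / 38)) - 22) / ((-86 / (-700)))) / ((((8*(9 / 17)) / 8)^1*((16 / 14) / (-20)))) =1007617625 / 44892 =22445.37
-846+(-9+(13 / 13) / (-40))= -34201 / 40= -855.02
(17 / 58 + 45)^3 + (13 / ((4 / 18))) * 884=28219287851 / 195112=144631.23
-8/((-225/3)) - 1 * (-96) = 7208/75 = 96.11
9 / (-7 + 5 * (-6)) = -9 / 37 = -0.24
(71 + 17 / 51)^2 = 45796 / 9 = 5088.44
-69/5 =-13.80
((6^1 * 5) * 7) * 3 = 630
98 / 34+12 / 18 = 181 / 51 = 3.55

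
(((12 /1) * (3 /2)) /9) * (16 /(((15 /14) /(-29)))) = -12992 /15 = -866.13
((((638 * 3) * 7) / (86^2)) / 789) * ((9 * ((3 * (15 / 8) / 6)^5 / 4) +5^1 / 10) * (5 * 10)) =498602494775 / 2039635509248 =0.24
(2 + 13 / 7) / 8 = 27 / 56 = 0.48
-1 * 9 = -9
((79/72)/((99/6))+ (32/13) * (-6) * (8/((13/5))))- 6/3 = -9512033/200772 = -47.38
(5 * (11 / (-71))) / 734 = -55 / 52114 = -0.00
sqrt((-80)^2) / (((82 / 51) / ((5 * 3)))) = 746.34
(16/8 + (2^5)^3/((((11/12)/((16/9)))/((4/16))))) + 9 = 524651/33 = 15898.52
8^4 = 4096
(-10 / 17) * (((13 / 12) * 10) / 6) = -325 / 306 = -1.06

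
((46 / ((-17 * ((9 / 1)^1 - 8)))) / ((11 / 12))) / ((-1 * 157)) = 0.02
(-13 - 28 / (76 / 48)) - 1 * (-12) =-355 / 19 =-18.68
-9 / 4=-2.25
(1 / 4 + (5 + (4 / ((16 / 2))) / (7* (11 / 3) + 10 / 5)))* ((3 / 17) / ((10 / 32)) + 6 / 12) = 316569 / 56440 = 5.61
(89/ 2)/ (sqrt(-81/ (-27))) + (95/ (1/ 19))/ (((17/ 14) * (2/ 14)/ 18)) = 187320.99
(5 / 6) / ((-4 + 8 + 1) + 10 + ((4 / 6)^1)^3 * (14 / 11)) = 0.05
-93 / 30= -31 / 10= -3.10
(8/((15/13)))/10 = 52/75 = 0.69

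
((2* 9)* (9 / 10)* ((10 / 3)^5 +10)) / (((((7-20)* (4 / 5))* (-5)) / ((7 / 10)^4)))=24593443 / 780000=31.53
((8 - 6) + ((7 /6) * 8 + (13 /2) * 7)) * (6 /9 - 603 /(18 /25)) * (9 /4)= -1712161 /16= -107010.06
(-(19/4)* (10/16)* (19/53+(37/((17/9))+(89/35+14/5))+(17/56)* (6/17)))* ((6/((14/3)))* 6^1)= -581.63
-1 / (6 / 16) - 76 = -236 / 3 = -78.67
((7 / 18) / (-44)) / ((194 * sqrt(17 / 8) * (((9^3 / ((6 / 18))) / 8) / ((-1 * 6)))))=14 * sqrt(34) / 119009979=0.00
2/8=1/4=0.25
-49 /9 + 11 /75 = -1192 /225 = -5.30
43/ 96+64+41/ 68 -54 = 18035/ 1632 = 11.05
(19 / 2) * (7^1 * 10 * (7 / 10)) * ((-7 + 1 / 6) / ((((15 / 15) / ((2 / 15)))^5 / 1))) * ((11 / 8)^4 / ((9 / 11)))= -0.59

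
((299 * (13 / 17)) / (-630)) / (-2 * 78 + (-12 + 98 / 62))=120497 / 55252890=0.00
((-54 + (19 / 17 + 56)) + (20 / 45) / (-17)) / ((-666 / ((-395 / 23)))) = 186835 / 2343654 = 0.08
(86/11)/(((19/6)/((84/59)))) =43344/12331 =3.52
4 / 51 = 0.08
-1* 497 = -497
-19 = -19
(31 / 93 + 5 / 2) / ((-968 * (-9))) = 17 / 52272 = 0.00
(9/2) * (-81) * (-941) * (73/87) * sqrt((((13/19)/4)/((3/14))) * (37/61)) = 5564133 * sqrt(23414118)/134444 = 200260.35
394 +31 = 425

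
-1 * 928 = -928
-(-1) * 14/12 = 7/6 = 1.17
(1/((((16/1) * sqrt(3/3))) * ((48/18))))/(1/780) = 585/32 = 18.28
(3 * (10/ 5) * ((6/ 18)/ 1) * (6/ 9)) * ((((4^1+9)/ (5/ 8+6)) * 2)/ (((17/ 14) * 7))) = 1664/ 2703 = 0.62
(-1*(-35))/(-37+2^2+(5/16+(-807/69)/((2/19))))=-0.24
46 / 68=23 / 34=0.68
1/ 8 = 0.12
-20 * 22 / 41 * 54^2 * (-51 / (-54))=-1211760 / 41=-29555.12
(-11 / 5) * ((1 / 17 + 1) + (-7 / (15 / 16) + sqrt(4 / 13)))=17974 / 1275 - 22 * sqrt(13) / 65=12.88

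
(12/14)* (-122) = -732/7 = -104.57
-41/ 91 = -0.45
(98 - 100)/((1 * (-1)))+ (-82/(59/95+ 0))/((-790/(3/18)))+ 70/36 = 166634/41949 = 3.97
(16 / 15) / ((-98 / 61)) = -488 / 735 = -0.66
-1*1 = -1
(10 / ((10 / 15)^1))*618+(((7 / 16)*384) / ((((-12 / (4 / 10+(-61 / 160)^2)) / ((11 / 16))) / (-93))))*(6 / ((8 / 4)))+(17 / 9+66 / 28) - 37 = 138077865469 / 12902400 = 10701.72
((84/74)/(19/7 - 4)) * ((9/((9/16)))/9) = -1568/999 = -1.57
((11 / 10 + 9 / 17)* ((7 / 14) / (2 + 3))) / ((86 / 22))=3047 / 73100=0.04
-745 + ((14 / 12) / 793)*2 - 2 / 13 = -1772714 / 2379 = -745.15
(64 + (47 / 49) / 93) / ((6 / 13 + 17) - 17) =3792035 / 27342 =138.69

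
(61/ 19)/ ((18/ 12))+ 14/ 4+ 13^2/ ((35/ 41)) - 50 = 612911/ 3990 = 153.61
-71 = -71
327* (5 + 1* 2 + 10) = 5559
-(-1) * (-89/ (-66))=1.35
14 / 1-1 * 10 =4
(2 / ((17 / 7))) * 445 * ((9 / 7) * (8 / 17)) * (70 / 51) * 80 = 119616000 / 4913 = 24346.83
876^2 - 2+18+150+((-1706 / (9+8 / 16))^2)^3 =1577807967912631153286 / 47045881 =33537643134212.56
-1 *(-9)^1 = 9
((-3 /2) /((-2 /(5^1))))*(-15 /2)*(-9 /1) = 2025 /8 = 253.12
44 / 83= 0.53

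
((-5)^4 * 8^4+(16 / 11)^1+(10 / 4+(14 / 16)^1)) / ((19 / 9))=1212633.87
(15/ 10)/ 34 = 3/ 68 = 0.04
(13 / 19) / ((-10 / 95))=-13 / 2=-6.50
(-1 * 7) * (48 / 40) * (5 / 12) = -7 / 2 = -3.50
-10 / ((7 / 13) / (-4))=520 / 7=74.29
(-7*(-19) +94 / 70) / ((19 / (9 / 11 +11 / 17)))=1288348 / 124355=10.36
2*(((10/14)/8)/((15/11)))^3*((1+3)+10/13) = 0.00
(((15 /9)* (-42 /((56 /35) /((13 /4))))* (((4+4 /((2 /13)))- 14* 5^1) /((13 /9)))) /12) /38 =2625 /304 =8.63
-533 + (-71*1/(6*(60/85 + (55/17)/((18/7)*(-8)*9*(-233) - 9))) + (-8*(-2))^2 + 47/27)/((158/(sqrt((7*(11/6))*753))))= -533 + 9429745979*sqrt(38654)/12365410536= -383.07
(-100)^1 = -100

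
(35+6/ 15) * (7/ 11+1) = 3186/ 55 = 57.93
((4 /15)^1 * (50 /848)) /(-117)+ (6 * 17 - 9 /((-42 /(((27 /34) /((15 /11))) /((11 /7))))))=645653471 /6325020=102.08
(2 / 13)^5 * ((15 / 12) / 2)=20 / 371293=0.00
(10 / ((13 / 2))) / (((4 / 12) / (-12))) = -720 / 13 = -55.38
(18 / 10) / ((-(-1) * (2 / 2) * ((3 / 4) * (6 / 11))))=22 / 5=4.40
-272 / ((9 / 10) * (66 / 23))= -31280 / 297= -105.32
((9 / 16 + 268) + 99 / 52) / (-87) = -3.11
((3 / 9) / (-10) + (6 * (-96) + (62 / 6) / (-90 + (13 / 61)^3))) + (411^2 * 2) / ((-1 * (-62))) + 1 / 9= 277707985114001 / 56988799470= 4873.03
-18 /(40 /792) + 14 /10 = -355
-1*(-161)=161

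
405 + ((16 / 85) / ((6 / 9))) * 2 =34473 / 85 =405.56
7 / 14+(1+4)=5.50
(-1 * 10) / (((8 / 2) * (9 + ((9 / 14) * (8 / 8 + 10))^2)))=-98 / 2313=-0.04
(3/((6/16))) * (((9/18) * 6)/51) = 8/17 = 0.47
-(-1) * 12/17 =12/17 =0.71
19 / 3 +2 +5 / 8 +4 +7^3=8543 / 24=355.96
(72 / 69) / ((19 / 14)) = 336 / 437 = 0.77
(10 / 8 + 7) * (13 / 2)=429 / 8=53.62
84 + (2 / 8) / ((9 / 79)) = 3103 / 36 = 86.19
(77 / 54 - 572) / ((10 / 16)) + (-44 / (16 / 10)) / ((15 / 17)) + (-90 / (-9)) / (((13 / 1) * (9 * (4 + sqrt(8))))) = -3313589 / 3510 - 5 * sqrt(2) / 234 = -944.07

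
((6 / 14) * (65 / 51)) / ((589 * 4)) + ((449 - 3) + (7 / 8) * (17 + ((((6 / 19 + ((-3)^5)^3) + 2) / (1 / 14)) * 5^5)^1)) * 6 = -462006794920133567 / 140182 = -3295764041889.36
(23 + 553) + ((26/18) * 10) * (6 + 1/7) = 41878/63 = 664.73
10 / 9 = 1.11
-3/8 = -0.38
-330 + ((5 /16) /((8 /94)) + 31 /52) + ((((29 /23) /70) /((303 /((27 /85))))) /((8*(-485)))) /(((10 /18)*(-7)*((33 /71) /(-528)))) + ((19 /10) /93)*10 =-2954882046807796279 /9077206964280000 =-325.53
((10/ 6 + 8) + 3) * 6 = 76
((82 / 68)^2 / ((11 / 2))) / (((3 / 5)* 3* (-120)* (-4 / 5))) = 0.00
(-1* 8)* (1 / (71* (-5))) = 8 / 355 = 0.02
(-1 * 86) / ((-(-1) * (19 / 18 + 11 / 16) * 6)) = -8.22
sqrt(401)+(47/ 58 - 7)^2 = sqrt(401)+128881/ 3364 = 58.34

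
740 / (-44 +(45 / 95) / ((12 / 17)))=-1520 / 89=-17.08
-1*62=-62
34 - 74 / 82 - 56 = -22.90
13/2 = 6.50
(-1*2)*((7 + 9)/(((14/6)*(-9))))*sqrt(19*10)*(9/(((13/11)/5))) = 5280*sqrt(190)/91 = 799.78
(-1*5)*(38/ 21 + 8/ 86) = -8590/ 903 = -9.51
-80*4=-320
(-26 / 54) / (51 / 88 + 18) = -1144 / 44145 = -0.03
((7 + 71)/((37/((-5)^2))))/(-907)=-1950/33559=-0.06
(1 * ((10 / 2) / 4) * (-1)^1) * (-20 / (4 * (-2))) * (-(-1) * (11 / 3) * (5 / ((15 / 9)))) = -275 / 8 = -34.38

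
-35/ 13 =-2.69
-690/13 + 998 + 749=22021/13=1693.92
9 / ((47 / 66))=594 / 47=12.64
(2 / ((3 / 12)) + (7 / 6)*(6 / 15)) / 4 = 2.12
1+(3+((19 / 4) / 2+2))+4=12.38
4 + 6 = 10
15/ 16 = 0.94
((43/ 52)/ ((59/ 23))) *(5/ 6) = 4945/ 18408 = 0.27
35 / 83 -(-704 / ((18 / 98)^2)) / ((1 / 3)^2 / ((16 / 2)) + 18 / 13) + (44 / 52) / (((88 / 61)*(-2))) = 39414189313 / 2641392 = 14921.75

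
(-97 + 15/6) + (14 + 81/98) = -3904/49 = -79.67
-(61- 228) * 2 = 334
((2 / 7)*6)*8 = 96 / 7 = 13.71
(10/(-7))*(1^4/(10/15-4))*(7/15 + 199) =2992/35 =85.49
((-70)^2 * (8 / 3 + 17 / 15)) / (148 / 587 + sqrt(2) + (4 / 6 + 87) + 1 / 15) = 63506667579600 / 300011813447- 721785912750 * sqrt(2) / 300011813447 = 208.28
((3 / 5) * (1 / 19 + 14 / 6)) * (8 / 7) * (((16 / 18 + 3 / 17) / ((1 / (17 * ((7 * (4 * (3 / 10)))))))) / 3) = 82.97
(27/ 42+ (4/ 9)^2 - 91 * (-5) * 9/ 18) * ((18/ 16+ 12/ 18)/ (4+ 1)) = 5567167/ 68040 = 81.82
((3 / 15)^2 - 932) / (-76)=23299 / 1900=12.26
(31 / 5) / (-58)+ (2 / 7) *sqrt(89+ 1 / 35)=-31 / 290+ 4 *sqrt(27265) / 245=2.59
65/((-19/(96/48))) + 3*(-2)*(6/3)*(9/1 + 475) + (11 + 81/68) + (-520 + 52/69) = -563584501/89148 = -6321.90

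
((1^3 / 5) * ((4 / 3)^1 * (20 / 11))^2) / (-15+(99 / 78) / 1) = -33280 / 388773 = -0.09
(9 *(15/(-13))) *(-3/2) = 405/26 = 15.58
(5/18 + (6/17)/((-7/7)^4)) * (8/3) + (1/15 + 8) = 22373/2295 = 9.75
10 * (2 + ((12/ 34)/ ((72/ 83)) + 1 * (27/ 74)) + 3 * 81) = 9275425/ 3774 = 2457.72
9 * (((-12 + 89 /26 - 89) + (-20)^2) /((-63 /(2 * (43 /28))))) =-338109 /2548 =-132.70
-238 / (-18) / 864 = 119 / 7776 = 0.02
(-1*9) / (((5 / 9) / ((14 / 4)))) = -567 / 10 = -56.70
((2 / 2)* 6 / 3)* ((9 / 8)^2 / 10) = 81 / 320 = 0.25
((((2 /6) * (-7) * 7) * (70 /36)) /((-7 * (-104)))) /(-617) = 245 /3465072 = 0.00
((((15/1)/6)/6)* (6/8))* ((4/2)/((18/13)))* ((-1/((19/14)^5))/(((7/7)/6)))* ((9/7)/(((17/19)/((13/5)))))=-4869228/2215457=-2.20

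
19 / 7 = 2.71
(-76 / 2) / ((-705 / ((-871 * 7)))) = -231686 / 705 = -328.63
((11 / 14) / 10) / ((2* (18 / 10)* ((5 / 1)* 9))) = 11 / 22680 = 0.00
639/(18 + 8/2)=639/22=29.05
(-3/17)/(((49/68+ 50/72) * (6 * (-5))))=9/2165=0.00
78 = 78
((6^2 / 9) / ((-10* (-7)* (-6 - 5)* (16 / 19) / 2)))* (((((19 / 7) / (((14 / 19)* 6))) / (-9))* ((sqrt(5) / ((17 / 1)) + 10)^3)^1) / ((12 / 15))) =594709595* sqrt(5) / 32031502272 + 991639925 / 942103008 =1.09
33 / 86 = 0.38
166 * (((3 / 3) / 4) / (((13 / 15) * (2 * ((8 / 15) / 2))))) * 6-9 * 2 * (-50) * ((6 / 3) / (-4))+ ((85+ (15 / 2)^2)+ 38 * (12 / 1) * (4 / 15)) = 182807 / 520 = 351.55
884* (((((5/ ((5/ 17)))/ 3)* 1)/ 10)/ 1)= 500.93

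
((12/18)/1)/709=2/2127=0.00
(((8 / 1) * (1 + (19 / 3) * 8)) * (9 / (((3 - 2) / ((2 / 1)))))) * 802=5966880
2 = 2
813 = 813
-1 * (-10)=10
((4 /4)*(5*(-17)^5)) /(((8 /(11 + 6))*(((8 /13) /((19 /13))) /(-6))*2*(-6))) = -2293069055 /128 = -17914601.99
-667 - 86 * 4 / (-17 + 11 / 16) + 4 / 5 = -841871 / 1305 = -645.11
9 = 9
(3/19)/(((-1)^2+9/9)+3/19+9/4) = 12/335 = 0.04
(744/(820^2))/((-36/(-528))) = 682/42025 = 0.02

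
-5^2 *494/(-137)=12350/137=90.15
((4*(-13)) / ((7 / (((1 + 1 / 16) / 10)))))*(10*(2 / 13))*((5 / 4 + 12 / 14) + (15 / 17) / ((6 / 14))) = -1983 / 392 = -5.06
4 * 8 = 32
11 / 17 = 0.65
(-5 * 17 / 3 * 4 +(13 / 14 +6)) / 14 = -4469 / 588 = -7.60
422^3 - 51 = 75151397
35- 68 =-33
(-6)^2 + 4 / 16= 145 / 4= 36.25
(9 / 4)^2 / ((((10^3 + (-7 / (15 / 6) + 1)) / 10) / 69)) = 6075 / 1736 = 3.50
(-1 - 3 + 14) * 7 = 70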